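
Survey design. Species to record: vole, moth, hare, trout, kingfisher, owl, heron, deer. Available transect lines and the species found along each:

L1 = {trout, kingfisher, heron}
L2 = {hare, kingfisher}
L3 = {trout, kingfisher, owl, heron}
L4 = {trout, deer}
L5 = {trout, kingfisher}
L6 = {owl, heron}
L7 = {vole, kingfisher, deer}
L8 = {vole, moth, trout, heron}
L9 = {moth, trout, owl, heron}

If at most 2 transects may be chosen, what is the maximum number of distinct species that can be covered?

Choosing L7, L9 covers {vole, moth, trout, kingfisher, owl, heron, deer} — 7 species.
No choice of 2 transects does better; here hare is left uncovered.

7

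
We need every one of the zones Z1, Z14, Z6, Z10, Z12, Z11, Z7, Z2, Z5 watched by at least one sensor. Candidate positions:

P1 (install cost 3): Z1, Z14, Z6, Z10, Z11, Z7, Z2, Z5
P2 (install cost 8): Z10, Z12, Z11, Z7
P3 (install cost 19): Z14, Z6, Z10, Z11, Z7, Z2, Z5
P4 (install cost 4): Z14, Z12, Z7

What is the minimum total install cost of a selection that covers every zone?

P1, P4 cover every zone at install cost 3 + 4 = 7.
Any cover uses at least 2 sensor positions; among all covering selections none totals below 7.

7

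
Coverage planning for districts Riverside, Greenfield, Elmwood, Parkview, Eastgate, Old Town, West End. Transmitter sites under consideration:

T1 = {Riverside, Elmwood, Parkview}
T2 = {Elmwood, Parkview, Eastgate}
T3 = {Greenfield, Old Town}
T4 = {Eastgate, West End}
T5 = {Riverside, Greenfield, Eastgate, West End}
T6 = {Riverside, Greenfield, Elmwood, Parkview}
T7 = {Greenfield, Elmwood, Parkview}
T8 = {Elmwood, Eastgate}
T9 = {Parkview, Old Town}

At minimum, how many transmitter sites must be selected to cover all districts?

3

T1, T3, T4 together cover {Riverside, Greenfield, Elmwood, Parkview, Eastgate, Old Town, West End} — every district.
No 2 of the 9 transmitter sites cover everything (all 36 pairs fall short), so 3 is minimum.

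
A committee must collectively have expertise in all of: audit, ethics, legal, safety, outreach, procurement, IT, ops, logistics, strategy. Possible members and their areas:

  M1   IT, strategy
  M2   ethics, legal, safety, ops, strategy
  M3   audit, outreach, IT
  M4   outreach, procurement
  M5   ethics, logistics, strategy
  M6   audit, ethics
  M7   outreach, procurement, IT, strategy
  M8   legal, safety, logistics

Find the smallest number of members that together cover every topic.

4

M2, M3, M4, M5 together cover {audit, ethics, legal, safety, outreach, procurement, IT, ops, logistics, strategy} — every topic.
No 3 of the 8 members cover everything (all 56 triples fall short), so 4 is minimum.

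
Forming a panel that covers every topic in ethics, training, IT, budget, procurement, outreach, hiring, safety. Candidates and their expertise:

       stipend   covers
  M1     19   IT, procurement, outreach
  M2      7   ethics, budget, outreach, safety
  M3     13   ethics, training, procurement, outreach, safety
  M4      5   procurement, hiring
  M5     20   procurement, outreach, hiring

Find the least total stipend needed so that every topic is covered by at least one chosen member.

M1, M2, M3, M4 cover every topic at stipend 19 + 7 + 13 + 5 = 44.
Any cover uses at least 4 members; among all covering selections none totals below 44.

44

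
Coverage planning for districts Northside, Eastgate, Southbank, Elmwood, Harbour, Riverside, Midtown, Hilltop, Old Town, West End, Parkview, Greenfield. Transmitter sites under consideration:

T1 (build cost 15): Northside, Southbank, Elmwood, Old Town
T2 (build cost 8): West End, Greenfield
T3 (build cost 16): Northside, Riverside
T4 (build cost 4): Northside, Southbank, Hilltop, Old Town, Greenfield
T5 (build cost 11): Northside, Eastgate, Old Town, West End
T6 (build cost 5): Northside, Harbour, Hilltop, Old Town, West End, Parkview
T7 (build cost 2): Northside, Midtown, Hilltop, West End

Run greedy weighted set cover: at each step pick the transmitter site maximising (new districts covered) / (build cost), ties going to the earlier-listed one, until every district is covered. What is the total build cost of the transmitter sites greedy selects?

Pick 1: T7 adds 4 new (Northside, Midtown, Hilltop, West End) at build cost 2 (ratio 4/2).
Pick 2: T4 adds 3 new (Southbank, Old Town, Greenfield) at build cost 4 (ratio 3/4).
Pick 3: T6 adds 2 new (Harbour, Parkview) at build cost 5 (ratio 2/5).
Pick 4: T5 adds 1 new (Eastgate) at build cost 11 (ratio 1/11).
Pick 5: T1 adds 1 new (Elmwood) at build cost 15 (ratio 1/15).
Pick 6: T3 adds 1 new (Riverside) at build cost 16 (ratio 1/16).
Greedy total build cost: 2 + 4 + 5 + 11 + 15 + 16 = 53.

53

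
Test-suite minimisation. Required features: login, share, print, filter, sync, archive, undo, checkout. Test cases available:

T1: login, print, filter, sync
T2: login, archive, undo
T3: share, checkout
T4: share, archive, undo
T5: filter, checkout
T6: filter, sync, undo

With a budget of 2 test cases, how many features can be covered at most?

7

Choosing T1, T4 covers {login, share, print, filter, sync, archive, undo} — 7 features.
No choice of 2 test cases does better; here checkout is left uncovered.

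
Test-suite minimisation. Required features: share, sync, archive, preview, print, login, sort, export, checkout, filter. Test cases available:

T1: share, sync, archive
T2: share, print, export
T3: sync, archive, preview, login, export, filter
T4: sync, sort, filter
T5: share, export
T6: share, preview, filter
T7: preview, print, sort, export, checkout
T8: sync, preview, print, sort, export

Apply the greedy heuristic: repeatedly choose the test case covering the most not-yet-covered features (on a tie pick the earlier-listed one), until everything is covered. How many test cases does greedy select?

Pick 1: T3 covers 6 new features (sync, archive, preview, login, export, filter).
Pick 2: T7 covers 3 new features (print, sort, checkout).
Pick 3: T1 covers 1 new features (share).
Greedy uses 3 test cases.

3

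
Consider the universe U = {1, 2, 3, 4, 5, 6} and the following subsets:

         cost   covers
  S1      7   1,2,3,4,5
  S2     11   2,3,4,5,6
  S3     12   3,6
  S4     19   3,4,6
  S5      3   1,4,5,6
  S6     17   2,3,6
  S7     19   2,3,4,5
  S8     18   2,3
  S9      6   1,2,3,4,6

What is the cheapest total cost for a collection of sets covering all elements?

9

S5, S9 cover every element at cost 3 + 6 = 9.
Any cover uses at least 2 sets; among all covering selections none totals below 9.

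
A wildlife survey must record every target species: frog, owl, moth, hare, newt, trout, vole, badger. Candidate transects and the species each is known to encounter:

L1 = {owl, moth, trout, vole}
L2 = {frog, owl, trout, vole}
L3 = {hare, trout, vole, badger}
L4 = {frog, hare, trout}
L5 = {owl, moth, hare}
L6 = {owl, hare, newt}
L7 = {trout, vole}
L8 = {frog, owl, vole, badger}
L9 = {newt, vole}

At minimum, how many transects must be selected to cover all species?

3

L1, L6, L8 together cover {frog, owl, moth, hare, newt, trout, vole, badger} — every species.
No 2 of the 9 transects cover everything (all 36 pairs fall short), so 3 is minimum.
Greedy (largest uncovered first) would take L1, L3, L2, L6 — 4 transects — but 3 suffice.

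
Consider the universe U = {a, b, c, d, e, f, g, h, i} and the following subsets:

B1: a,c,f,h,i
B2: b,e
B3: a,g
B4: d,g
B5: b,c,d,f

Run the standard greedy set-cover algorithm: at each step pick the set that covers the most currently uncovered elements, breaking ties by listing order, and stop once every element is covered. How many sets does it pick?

Pick 1: B1 covers 5 new elements (a, c, f, h, i).
Pick 2: B2 covers 2 new elements (b, e).
Pick 3: B4 covers 2 new elements (d, g).
Greedy uses 3 sets.

3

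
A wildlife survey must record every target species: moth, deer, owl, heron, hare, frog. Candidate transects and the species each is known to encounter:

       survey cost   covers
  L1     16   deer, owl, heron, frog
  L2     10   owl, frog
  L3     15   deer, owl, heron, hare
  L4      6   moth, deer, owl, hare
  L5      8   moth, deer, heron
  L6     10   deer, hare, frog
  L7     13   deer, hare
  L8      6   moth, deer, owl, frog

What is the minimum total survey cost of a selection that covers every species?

L4, L5, L8 cover every species at survey cost 6 + 8 + 6 = 20.
Any cover uses at least 2 transects; among all covering selections none totals below 20.

20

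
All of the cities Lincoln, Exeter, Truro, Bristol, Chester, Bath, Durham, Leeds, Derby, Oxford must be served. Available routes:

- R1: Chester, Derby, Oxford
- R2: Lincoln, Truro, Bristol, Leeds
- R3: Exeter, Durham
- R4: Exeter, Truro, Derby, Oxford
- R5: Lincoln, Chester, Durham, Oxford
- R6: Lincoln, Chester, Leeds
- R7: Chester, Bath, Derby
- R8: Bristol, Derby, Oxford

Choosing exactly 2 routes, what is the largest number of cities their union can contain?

Choosing R1, R2 covers {Lincoln, Truro, Bristol, Chester, Leeds, Derby, Oxford} — 7 cities.
No choice of 2 routes does better; here Exeter, Bath, Durham are left uncovered.

7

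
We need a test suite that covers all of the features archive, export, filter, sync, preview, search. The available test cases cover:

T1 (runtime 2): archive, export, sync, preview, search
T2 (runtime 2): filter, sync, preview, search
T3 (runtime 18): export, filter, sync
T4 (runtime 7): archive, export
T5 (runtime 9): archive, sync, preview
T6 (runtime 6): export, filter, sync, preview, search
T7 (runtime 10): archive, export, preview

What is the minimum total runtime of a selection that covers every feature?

4

T1, T2 cover every feature at runtime 2 + 2 = 4.
Any cover uses at least 2 test cases; among all covering selections none totals below 4.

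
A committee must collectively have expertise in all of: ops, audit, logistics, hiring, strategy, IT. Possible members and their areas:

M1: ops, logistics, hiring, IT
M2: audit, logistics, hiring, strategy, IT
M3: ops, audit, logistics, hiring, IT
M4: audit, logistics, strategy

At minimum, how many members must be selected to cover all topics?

2

M1, M2 together cover {ops, audit, logistics, hiring, strategy, IT} — every topic.
No single member contains all 6 topics, so 2 is optimal.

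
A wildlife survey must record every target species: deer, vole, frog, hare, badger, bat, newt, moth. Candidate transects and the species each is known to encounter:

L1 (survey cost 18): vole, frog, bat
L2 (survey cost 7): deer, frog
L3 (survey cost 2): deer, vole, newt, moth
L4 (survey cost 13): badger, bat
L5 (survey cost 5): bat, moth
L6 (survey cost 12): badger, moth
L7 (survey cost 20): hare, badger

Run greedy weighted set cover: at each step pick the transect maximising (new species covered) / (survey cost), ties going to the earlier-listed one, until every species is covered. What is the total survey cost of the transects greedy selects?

34

Pick 1: L3 adds 4 new (deer, vole, newt, moth) at survey cost 2 (ratio 4/2).
Pick 2: L5 adds 1 new (bat) at survey cost 5 (ratio 1/5).
Pick 3: L2 adds 1 new (frog) at survey cost 7 (ratio 1/7).
Pick 4: L7 adds 2 new (hare, badger) at survey cost 20 (ratio 2/20).
Greedy total survey cost: 2 + 5 + 7 + 20 = 34.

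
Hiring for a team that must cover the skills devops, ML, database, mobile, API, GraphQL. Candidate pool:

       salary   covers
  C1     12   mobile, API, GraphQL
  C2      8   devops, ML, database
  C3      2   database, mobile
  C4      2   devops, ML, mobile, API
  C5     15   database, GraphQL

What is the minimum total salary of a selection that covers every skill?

C1, C3, C4 cover every skill at salary 12 + 2 + 2 = 16.
Any cover uses at least 2 candidates; among all covering selections none totals below 16.

16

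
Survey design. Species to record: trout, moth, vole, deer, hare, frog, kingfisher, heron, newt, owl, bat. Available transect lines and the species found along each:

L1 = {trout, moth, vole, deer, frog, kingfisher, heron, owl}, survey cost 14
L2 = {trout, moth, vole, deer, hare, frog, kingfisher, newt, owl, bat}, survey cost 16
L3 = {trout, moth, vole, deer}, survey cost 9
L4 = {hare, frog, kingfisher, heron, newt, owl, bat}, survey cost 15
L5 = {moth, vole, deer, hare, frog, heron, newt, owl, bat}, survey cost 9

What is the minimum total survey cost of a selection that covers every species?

23

L1, L5 cover every species at survey cost 14 + 9 = 23.
Any cover uses at least 2 transects; among all covering selections none totals below 23.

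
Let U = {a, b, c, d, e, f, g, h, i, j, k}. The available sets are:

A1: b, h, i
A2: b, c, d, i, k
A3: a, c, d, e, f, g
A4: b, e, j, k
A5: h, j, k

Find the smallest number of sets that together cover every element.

A1, A3, A4 together cover {a, b, c, d, e, f, g, h, i, j, k} — every element.
No 2 of the 5 sets cover everything (all 10 pairs fall short), so 3 is minimum.

3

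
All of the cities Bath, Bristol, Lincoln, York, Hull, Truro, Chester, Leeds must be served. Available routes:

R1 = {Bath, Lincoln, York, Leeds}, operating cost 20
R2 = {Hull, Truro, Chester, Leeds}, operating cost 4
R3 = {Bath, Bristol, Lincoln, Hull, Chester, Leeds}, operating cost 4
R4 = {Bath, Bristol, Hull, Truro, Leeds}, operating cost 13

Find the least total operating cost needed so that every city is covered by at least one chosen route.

28

R1, R2, R3 cover every city at operating cost 20 + 4 + 4 = 28.
Any cover uses at least 3 routes; among all covering selections none totals below 28.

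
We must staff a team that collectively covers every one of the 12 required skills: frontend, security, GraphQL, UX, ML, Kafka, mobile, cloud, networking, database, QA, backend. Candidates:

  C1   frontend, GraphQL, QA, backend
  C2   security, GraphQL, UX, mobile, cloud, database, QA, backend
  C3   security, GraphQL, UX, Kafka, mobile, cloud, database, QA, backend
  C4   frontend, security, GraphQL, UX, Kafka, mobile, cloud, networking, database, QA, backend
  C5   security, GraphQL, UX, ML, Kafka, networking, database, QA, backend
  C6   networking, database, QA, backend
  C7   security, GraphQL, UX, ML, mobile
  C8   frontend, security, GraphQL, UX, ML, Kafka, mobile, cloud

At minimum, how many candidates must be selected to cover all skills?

C4, C5 together cover {frontend, security, GraphQL, UX, ML, Kafka, mobile, cloud, networking, database, QA, backend} — every skill.
No single candidate contains all 12 skills, so 2 is optimal.

2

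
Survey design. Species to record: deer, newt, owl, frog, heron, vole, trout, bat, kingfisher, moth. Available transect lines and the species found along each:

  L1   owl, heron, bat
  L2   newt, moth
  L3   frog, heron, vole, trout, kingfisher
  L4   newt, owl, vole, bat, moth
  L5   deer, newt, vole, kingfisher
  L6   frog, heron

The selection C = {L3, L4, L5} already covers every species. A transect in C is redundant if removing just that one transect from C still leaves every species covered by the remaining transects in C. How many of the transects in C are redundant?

0

Drop L3: frog, heron, trout uncovered — not redundant.
Drop L4: owl, bat, moth uncovered — not redundant.
Drop L5: deer uncovered — not redundant.
None of the transects in C is redundant.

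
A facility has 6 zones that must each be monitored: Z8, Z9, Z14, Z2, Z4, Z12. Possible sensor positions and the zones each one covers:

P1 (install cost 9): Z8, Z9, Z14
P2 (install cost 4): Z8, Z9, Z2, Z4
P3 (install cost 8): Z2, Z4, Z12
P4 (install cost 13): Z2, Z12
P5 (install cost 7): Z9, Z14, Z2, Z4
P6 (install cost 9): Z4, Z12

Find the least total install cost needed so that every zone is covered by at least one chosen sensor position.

P1, P3 cover every zone at install cost 9 + 8 = 17.
Any cover uses at least 2 sensor positions; among all covering selections none totals below 17.

17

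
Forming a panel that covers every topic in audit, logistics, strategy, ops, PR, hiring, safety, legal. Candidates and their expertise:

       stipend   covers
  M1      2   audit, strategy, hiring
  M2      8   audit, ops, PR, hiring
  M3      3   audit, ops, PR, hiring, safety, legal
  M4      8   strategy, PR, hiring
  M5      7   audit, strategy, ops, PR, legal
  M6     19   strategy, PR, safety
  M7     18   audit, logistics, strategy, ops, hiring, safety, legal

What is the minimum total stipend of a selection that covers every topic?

M3, M7 cover every topic at stipend 3 + 18 = 21.
Any cover uses at least 2 members; among all covering selections none totals below 21.
Greedy by coverage-per-stipend would pick M3, M1, M7 for 23 — worse than the optimum 21.

21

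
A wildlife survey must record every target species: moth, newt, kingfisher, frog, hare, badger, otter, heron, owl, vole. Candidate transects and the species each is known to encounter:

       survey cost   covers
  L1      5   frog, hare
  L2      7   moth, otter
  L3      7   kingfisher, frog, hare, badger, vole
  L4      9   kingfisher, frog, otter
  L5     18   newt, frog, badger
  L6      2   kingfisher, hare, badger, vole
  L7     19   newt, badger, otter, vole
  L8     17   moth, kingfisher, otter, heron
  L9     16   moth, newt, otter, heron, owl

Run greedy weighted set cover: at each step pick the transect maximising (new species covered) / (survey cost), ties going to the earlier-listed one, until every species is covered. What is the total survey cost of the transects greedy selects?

Pick 1: L6 adds 4 new (kingfisher, hare, badger, vole) at survey cost 2 (ratio 4/2).
Pick 2: L9 adds 5 new (moth, newt, otter, heron, owl) at survey cost 16 (ratio 5/16).
Pick 3: L1 adds 1 new (frog) at survey cost 5 (ratio 1/5).
Greedy total survey cost: 2 + 16 + 5 = 23.

23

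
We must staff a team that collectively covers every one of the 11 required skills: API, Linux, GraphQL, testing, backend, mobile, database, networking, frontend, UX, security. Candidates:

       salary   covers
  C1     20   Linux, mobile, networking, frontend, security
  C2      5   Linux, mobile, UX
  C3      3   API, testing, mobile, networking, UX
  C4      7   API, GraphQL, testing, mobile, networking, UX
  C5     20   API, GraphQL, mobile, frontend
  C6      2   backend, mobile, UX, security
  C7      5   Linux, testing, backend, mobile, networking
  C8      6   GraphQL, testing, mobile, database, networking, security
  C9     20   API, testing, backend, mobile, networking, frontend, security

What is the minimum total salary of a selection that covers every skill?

C2, C8, C9 cover every skill at salary 5 + 6 + 20 = 31.
Any cover uses at least 3 candidates; among all covering selections none totals below 31.

31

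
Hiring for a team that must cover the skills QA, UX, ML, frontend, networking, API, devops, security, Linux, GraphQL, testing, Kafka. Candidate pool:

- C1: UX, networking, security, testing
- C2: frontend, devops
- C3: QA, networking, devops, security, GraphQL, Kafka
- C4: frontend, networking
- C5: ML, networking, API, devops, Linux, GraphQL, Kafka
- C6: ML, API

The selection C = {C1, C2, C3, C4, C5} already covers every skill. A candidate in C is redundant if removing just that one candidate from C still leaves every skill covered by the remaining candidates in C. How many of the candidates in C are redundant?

Drop C1: UX, testing uncovered — not redundant.
Drop C2: the rest still cover every skill — redundant.
Drop C3: QA uncovered — not redundant.
Drop C4: the rest still cover every skill — redundant.
Drop C5: ML, API, Linux uncovered — not redundant.
2 redundant: C2, C4.

2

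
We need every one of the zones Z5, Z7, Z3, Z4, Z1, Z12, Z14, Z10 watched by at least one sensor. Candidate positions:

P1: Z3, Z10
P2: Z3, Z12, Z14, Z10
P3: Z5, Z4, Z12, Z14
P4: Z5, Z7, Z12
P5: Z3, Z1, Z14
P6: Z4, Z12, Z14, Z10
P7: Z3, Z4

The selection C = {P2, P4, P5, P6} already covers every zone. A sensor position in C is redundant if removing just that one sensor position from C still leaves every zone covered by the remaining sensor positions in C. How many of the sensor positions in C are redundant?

Drop P2: the rest still cover every zone — redundant.
Drop P4: Z5, Z7 uncovered — not redundant.
Drop P5: Z1 uncovered — not redundant.
Drop P6: Z4 uncovered — not redundant.
1 redundant: P2.

1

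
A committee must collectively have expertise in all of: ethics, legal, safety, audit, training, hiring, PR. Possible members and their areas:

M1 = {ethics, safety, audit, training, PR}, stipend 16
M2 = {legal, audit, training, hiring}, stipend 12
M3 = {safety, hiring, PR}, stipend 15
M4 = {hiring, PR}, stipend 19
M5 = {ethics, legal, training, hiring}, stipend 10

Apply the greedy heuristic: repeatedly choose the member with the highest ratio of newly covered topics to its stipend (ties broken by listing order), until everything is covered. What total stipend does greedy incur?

26

Pick 1: M5 adds 4 new (ethics, legal, training, hiring) at stipend 10 (ratio 4/10).
Pick 2: M1 adds 3 new (safety, audit, PR) at stipend 16 (ratio 3/16).
Greedy total stipend: 10 + 16 = 26.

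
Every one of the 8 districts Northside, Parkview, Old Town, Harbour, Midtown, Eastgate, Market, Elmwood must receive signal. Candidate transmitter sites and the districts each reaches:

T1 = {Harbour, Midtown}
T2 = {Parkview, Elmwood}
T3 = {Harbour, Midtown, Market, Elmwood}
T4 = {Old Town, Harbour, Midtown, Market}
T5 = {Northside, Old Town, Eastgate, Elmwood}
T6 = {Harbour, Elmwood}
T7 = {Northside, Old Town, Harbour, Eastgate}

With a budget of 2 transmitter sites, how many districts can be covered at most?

7

Choosing T3, T5 covers {Northside, Old Town, Harbour, Midtown, Eastgate, Market, Elmwood} — 7 districts.
No choice of 2 transmitter sites does better; here Parkview is left uncovered.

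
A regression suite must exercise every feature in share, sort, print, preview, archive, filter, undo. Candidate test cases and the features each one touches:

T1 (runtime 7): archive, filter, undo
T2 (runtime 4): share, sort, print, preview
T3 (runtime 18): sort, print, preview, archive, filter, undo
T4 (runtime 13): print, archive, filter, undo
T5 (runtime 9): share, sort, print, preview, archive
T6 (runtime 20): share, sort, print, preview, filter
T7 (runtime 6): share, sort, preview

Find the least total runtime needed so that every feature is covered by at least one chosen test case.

T1, T2 cover every feature at runtime 7 + 4 = 11.
Any cover uses at least 2 test cases; among all covering selections none totals below 11.

11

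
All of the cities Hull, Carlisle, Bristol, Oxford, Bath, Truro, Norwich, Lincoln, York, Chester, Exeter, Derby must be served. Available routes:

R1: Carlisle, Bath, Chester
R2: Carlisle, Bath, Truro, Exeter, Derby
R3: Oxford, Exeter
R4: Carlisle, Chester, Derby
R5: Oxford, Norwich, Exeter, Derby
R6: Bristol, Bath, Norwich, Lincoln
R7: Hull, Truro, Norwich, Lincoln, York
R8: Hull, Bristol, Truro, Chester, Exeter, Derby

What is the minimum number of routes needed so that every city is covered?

4

R1, R3, R7, R8 together cover {Hull, Carlisle, Bristol, Oxford, Bath, Truro, Norwich, Lincoln, York, Chester, Exeter, Derby} — every city.
No 3 of the 8 routes cover everything (all 56 triples fall short), so 4 is minimum.
Greedy (largest uncovered first) would take R8, R6, R1, R3, R7 — 5 routes — but 4 suffice.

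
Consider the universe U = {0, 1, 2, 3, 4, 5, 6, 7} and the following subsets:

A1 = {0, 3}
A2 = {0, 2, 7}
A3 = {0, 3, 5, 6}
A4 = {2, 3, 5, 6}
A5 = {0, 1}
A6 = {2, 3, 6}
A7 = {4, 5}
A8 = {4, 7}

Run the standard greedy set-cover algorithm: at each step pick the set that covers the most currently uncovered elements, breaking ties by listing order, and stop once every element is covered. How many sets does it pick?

4

Pick 1: A3 covers 4 new elements (0, 3, 5, 6).
Pick 2: A2 covers 2 new elements (2, 7).
Pick 3: A5 covers 1 new elements (1).
Pick 4: A7 covers 1 new elements (4).
Greedy uses 4 sets. (The true minimum is 3.)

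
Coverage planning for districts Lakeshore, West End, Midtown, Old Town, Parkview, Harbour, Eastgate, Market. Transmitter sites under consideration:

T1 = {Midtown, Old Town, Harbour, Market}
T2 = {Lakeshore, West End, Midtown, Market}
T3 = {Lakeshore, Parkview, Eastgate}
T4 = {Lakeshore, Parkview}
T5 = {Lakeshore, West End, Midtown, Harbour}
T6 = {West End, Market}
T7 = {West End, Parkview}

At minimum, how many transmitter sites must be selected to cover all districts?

T1, T2, T3 together cover {Lakeshore, West End, Midtown, Old Town, Parkview, Harbour, Eastgate, Market} — every district.
No 2 of the 7 transmitter sites cover everything (all 21 pairs fall short), so 3 is minimum.

3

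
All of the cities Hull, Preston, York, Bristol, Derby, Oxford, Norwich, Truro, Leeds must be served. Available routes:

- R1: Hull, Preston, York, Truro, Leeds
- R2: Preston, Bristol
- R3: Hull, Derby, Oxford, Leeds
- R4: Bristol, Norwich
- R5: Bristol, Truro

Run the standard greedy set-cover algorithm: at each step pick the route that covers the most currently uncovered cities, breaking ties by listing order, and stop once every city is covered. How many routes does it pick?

3

Pick 1: R1 covers 5 new cities (Hull, Preston, York, Truro, Leeds).
Pick 2: R3 covers 2 new cities (Derby, Oxford).
Pick 3: R4 covers 2 new cities (Bristol, Norwich).
Greedy uses 3 routes.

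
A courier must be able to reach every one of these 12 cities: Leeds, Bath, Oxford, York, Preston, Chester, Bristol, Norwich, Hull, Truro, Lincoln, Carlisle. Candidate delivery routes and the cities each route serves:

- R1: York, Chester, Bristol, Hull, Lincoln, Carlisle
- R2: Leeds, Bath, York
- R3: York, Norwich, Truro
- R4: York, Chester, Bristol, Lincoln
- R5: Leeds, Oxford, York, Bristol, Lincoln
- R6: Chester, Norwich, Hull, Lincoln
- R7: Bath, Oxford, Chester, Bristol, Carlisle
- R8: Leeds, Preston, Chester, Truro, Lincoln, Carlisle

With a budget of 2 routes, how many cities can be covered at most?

9

Choosing R1, R8 covers {Leeds, York, Preston, Chester, Bristol, Hull, Truro, Lincoln, Carlisle} — 9 cities.
No choice of 2 routes does better; here Bath, Oxford, Norwich are left uncovered.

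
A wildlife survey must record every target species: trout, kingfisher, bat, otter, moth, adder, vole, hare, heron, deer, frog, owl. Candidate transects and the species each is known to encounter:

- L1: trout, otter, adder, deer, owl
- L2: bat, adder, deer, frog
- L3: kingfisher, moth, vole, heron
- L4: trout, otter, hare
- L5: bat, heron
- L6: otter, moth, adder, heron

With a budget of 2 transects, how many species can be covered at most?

Choosing L1, L3 covers {trout, kingfisher, otter, moth, adder, vole, heron, deer, owl} — 9 species.
No choice of 2 transects does better; here bat, hare, frog are left uncovered.

9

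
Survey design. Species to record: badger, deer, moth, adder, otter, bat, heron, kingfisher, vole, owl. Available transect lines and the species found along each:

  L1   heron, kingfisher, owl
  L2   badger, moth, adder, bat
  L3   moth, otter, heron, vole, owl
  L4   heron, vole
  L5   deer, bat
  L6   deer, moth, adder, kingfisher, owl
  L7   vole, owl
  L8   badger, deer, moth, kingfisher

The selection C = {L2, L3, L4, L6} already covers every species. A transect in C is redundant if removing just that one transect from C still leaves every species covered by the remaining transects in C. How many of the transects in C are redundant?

1

Drop L2: badger, bat uncovered — not redundant.
Drop L3: otter uncovered — not redundant.
Drop L4: the rest still cover every species — redundant.
Drop L6: deer, kingfisher uncovered — not redundant.
1 redundant: L4.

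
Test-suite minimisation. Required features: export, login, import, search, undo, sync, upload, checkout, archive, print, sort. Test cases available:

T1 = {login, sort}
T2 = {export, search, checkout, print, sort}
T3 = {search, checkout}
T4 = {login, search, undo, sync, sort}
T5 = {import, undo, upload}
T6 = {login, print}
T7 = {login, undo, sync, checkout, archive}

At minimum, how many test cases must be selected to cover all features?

T2, T5, T7 together cover {export, login, import, search, undo, sync, upload, checkout, archive, print, sort} — every feature.
No 2 of the 7 test cases cover everything (all 21 pairs fall short), so 3 is minimum.

3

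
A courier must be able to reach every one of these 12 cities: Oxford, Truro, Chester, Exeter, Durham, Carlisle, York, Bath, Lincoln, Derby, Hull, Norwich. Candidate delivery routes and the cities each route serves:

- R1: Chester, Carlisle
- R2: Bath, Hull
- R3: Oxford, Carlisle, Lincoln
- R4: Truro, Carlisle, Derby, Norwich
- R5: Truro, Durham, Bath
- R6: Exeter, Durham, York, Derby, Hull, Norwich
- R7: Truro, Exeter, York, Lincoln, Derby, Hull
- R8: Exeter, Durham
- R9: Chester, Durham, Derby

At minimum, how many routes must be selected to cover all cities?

4

R1, R3, R5, R6 together cover {Oxford, Truro, Chester, Exeter, Durham, Carlisle, York, Bath, Lincoln, Derby, Hull, Norwich} — every city.
No 3 of the 9 routes cover everything (all 84 triples fall short), so 4 is minimum.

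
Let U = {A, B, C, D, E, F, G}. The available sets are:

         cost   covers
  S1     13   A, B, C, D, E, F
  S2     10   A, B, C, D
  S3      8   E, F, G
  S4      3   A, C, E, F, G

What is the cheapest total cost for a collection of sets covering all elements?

13

S2, S4 cover every element at cost 10 + 3 = 13.
Any cover uses at least 2 sets; among all covering selections none totals below 13.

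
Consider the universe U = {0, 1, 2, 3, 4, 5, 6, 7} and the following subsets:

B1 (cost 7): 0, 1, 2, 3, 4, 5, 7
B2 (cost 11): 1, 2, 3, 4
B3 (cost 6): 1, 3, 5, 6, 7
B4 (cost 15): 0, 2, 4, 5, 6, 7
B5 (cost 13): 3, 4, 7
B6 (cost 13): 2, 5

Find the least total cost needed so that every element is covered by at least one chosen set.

13

B1, B3 cover every element at cost 7 + 6 = 13.
Any cover uses at least 2 sets; among all covering selections none totals below 13.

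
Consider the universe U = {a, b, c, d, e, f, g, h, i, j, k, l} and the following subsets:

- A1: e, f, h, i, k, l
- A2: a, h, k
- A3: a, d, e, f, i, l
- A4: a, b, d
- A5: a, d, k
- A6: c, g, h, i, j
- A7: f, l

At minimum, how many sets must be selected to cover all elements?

A1, A4, A6 together cover {a, b, c, d, e, f, g, h, i, j, k, l} — every element.
No 2 of the 7 sets cover everything (all 21 pairs fall short), so 3 is minimum.

3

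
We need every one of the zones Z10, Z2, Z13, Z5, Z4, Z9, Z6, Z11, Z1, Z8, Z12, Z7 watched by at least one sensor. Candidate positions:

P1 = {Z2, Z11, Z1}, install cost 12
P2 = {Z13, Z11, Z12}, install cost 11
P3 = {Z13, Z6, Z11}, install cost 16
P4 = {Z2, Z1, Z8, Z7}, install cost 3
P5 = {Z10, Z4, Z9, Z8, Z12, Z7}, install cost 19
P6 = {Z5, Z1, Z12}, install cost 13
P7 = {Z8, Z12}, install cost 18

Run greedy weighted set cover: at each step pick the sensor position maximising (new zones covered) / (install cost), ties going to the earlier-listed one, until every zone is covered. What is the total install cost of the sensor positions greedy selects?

62

Pick 1: P4 adds 4 new (Z2, Z1, Z8, Z7) at install cost 3 (ratio 4/3).
Pick 2: P2 adds 3 new (Z13, Z11, Z12) at install cost 11 (ratio 3/11).
Pick 3: P5 adds 3 new (Z10, Z4, Z9) at install cost 19 (ratio 3/19).
Pick 4: P6 adds 1 new (Z5) at install cost 13 (ratio 1/13).
Pick 5: P3 adds 1 new (Z6) at install cost 16 (ratio 1/16).
Greedy total install cost: 3 + 11 + 19 + 13 + 16 = 62. (The true optimum is 51, so greedy overshoots here.)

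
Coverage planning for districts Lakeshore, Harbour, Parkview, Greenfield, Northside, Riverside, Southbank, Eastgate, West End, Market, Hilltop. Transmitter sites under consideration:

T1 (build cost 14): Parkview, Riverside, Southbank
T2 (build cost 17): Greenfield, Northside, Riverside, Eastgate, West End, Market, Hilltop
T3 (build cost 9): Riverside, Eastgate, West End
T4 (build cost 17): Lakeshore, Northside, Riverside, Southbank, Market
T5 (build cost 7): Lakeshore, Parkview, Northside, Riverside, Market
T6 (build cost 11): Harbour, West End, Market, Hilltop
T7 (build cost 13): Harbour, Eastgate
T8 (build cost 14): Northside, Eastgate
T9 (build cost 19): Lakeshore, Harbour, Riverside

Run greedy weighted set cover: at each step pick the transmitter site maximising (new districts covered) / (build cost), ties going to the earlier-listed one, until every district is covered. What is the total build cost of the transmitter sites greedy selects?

Pick 1: T5 adds 5 new (Lakeshore, Parkview, Northside, Riverside, Market) at build cost 7 (ratio 5/7).
Pick 2: T6 adds 3 new (Harbour, West End, Hilltop) at build cost 11 (ratio 3/11).
Pick 3: T2 adds 2 new (Greenfield, Eastgate) at build cost 17 (ratio 2/17).
Pick 4: T1 adds 1 new (Southbank) at build cost 14 (ratio 1/14).
Greedy total build cost: 7 + 11 + 17 + 14 = 49.

49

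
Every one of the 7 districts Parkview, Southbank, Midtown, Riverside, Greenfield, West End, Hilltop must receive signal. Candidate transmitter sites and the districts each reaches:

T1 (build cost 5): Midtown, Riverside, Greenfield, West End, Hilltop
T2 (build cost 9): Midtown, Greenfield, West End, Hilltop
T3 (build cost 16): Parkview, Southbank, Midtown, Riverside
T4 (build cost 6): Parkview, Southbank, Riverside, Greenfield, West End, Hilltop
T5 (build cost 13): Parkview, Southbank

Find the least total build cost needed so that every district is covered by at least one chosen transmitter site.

T1, T4 cover every district at build cost 5 + 6 = 11.
Any cover uses at least 2 transmitter sites; among all covering selections none totals below 11.

11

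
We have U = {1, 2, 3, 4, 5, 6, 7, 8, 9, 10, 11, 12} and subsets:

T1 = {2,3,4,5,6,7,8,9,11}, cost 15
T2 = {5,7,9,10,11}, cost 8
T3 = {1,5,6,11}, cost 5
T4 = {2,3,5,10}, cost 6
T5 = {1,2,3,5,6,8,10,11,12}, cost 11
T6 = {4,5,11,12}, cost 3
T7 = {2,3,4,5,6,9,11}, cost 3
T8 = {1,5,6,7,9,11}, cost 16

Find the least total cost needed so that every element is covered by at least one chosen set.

T2, T5, T6 cover every element at cost 8 + 11 + 3 = 22.
Any cover uses at least 2 sets; among all covering selections none totals below 22.

22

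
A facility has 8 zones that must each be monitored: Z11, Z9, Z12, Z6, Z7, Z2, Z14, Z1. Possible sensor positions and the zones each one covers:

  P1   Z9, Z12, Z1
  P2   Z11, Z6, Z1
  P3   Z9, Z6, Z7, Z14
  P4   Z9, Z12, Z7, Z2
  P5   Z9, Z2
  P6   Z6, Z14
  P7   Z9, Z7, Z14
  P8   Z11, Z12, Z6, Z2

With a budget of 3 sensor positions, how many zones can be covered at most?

8

Choosing P1, P3, P8 covers {Z11, Z9, Z12, Z6, Z7, Z2, Z14, Z1} — 8 zones.
That is all 8 zones.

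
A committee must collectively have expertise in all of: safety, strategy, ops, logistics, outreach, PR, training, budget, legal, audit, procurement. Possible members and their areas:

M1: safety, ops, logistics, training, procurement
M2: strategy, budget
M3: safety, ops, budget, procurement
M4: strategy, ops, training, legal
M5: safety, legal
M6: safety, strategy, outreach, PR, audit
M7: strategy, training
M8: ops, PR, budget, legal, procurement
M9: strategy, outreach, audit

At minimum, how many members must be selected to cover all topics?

M1, M6, M8 together cover {safety, strategy, ops, logistics, outreach, PR, training, budget, legal, audit, procurement} — every topic.
No 2 of the 9 members cover everything (all 36 pairs fall short), so 3 is minimum.

3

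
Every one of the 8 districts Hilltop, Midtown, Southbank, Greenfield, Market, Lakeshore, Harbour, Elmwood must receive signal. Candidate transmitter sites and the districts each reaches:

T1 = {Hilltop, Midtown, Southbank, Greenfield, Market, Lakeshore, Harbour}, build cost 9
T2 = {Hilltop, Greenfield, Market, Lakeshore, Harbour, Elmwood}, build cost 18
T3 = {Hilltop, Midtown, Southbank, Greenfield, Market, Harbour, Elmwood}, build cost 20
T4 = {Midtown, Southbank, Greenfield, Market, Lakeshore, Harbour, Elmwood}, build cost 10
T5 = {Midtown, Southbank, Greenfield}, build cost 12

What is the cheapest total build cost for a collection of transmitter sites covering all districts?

T1, T4 cover every district at build cost 9 + 10 = 19.
Any cover uses at least 2 transmitter sites; among all covering selections none totals below 19.

19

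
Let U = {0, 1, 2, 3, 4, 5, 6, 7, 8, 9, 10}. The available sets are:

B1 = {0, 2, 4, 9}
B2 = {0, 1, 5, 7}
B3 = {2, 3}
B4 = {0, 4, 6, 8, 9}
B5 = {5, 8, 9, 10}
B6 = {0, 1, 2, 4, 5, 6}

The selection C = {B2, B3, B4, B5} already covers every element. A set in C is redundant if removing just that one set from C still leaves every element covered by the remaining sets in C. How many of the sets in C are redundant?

0

Drop B2: 1, 7 uncovered — not redundant.
Drop B3: 2, 3 uncovered — not redundant.
Drop B4: 4, 6 uncovered — not redundant.
Drop B5: 10 uncovered — not redundant.
None of the sets in C is redundant.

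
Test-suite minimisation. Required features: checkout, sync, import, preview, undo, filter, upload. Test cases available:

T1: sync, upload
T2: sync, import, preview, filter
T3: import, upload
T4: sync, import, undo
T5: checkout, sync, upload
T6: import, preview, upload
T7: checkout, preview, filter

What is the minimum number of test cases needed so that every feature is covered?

3

T1, T4, T7 together cover {checkout, sync, import, preview, undo, filter, upload} — every feature.
No 2 of the 7 test cases cover everything (all 21 pairs fall short), so 3 is minimum.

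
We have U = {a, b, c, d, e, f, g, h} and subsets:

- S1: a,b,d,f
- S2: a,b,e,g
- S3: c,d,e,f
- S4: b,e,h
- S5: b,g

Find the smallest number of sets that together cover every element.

3

S2, S3, S4 together cover {a, b, c, d, e, f, g, h} — every element.
No 2 of the 5 sets cover everything (all 10 pairs fall short), so 3 is minimum.
Greedy (largest uncovered first) would take S1, S2, S3, S4 — 4 sets — but 3 suffice.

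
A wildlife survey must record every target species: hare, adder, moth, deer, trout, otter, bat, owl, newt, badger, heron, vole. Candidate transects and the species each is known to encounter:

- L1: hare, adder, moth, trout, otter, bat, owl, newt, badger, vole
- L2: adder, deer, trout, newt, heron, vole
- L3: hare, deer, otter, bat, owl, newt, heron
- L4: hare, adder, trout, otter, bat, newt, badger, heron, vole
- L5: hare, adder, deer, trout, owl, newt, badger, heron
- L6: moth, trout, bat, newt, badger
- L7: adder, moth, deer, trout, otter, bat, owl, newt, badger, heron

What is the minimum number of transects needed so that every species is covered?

2

L1, L2 together cover {hare, adder, moth, deer, trout, otter, bat, owl, newt, badger, heron, vole} — every species.
No single transect contains all 12 species, so 2 is optimal.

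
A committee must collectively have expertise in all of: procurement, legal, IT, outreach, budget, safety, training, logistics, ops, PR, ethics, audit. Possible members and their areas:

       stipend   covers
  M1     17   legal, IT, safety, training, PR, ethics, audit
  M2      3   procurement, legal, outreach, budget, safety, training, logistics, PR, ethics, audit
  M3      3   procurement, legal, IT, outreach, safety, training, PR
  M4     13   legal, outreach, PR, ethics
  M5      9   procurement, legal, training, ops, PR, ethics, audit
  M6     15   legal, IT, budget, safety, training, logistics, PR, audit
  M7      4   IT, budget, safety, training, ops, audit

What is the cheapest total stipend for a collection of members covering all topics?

M2, M7 cover every topic at stipend 3 + 4 = 7.
Any cover uses at least 2 members; among all covering selections none totals below 7.

7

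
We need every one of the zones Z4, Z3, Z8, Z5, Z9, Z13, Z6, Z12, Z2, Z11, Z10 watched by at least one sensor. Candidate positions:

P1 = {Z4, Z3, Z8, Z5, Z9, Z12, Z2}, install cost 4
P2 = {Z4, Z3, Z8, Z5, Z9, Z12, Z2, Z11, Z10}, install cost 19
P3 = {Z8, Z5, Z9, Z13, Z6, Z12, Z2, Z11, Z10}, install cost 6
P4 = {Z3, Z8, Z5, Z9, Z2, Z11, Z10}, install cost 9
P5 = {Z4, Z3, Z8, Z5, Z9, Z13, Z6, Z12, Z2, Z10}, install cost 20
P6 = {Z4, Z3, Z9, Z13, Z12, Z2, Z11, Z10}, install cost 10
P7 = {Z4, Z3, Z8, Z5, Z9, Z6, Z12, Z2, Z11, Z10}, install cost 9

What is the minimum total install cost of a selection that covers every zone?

P1, P3 cover every zone at install cost 4 + 6 = 10.
Any cover uses at least 2 sensor positions; among all covering selections none totals below 10.

10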